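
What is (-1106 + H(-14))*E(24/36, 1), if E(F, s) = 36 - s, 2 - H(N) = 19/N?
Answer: -77185/2 ≈ -38593.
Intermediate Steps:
H(N) = 2 - 19/N
(-1106 + H(-14))*E(24/36, 1) = (-1106 + (2 - 19/(-14)))*(36 - 1*1) = (-1106 + (2 - 19*(-1/14)))*(36 - 1) = (-1106 + (2 + 19/14))*35 = (-1106 + 47/14)*35 = -15437/14*35 = -77185/2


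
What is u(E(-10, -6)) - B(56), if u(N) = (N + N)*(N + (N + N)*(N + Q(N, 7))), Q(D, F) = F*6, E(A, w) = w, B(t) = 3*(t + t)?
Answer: 4920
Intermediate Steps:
B(t) = 6*t (B(t) = 3*(2*t) = 6*t)
Q(D, F) = 6*F
u(N) = 2*N*(N + 2*N*(42 + N)) (u(N) = (N + N)*(N + (N + N)*(N + 6*7)) = (2*N)*(N + (2*N)*(N + 42)) = (2*N)*(N + (2*N)*(42 + N)) = (2*N)*(N + 2*N*(42 + N)) = 2*N*(N + 2*N*(42 + N)))
u(E(-10, -6)) - B(56) = (-6)**2*(170 + 4*(-6)) - 6*56 = 36*(170 - 24) - 1*336 = 36*146 - 336 = 5256 - 336 = 4920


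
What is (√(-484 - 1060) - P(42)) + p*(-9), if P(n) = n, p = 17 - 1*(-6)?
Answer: -249 + 2*I*√386 ≈ -249.0 + 39.294*I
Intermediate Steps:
p = 23 (p = 17 + 6 = 23)
(√(-484 - 1060) - P(42)) + p*(-9) = (√(-484 - 1060) - 1*42) + 23*(-9) = (√(-1544) - 42) - 207 = (2*I*√386 - 42) - 207 = (-42 + 2*I*√386) - 207 = -249 + 2*I*√386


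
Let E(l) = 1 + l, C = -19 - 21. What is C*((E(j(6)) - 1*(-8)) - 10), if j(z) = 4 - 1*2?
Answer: -40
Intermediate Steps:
j(z) = 2 (j(z) = 4 - 2 = 2)
C = -40
C*((E(j(6)) - 1*(-8)) - 10) = -40*(((1 + 2) - 1*(-8)) - 10) = -40*((3 + 8) - 10) = -40*(11 - 10) = -40*1 = -40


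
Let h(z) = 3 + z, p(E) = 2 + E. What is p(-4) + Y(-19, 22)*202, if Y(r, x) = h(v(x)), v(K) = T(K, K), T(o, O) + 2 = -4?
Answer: -608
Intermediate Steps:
T(o, O) = -6 (T(o, O) = -2 - 4 = -6)
v(K) = -6
Y(r, x) = -3 (Y(r, x) = 3 - 6 = -3)
p(-4) + Y(-19, 22)*202 = (2 - 4) - 3*202 = -2 - 606 = -608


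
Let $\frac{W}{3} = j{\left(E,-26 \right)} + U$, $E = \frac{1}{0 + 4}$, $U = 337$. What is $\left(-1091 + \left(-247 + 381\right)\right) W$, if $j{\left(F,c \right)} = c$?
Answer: $-892881$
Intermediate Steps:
$E = \frac{1}{4} \approx 0.25$
$W = 933$ ($W = 3 \left(-26 + 337\right) = 3 \cdot 311 = 933$)
$\left(-1091 + \left(-247 + 381\right)\right) W = \left(-1091 + \left(-247 + 381\right)\right) 933 = \left(-1091 + 134\right) 933 = \left(-957\right) 933 = -892881$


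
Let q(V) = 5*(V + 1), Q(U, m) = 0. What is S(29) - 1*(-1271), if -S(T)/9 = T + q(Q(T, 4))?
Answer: 965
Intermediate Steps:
q(V) = 5 + 5*V (q(V) = 5*(1 + V) = 5 + 5*V)
S(T) = -45 - 9*T (S(T) = -9*(T + (5 + 5*0)) = -9*(T + (5 + 0)) = -9*(T + 5) = -9*(5 + T) = -45 - 9*T)
S(29) - 1*(-1271) = (-45 - 9*29) - 1*(-1271) = (-45 - 261) + 1271 = -306 + 1271 = 965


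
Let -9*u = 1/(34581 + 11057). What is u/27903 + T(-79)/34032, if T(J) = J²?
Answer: 11921281537039/65006417795472 ≈ 0.18339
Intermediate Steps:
u = -1/410742 (u = -1/(9*(34581 + 11057)) = -⅑/45638 = -⅑*1/45638 = -1/410742 ≈ -2.4346e-6)
u/27903 + T(-79)/34032 = -1/410742/27903 + (-79)²/34032 = -1/410742*1/27903 + 6241*(1/34032) = -1/11460934026 + 6241/34032 = 11921281537039/65006417795472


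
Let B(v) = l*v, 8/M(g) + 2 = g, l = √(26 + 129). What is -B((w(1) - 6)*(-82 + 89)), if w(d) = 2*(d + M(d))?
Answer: 140*√155 ≈ 1743.0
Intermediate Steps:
l = √155 ≈ 12.450
M(g) = 8/(-2 + g)
w(d) = 2*d + 16/(-2 + d) (w(d) = 2*(d + 8/(-2 + d)) = 2*d + 16/(-2 + d))
B(v) = v*√155 (B(v) = √155*v = v*√155)
-B((w(1) - 6)*(-82 + 89)) = -(2*(8 + 1*(-2 + 1))/(-2 + 1) - 6)*(-82 + 89)*√155 = -(2*(8 + 1*(-1))/(-1) - 6)*7*√155 = -(2*(-1)*(8 - 1) - 6)*7*√155 = -(2*(-1)*7 - 6)*7*√155 = -(-14 - 6)*7*√155 = -(-20*7)*√155 = -(-140)*√155 = 140*√155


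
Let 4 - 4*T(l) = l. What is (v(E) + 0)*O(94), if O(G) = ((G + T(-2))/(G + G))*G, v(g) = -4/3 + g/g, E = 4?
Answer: -191/12 ≈ -15.917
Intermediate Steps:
T(l) = 1 - l/4
v(g) = -1/3 (v(g) = -4*1/3 + 1 = -4/3 + 1 = -1/3)
O(G) = 3/4 + G/2 (O(G) = ((G + (1 - 1/4*(-2)))/(G + G))*G = ((G + (1 + 1/2))/((2*G)))*G = ((G + 3/2)*(1/(2*G)))*G = ((3/2 + G)*(1/(2*G)))*G = ((3/2 + G)/(2*G))*G = 3/4 + G/2)
(v(E) + 0)*O(94) = (-1/3 + 0)*(3/4 + (1/2)*94) = -(3/4 + 47)/3 = -1/3*191/4 = -191/12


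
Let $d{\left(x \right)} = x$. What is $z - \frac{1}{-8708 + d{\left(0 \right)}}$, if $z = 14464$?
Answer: $\frac{125952513}{8708} \approx 14464.0$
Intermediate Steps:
$z - \frac{1}{-8708 + d{\left(0 \right)}} = 14464 - \frac{1}{-8708 + 0} = 14464 - \frac{1}{-8708} = 14464 - - \frac{1}{8708} = 14464 + \frac{1}{8708} = \frac{125952513}{8708}$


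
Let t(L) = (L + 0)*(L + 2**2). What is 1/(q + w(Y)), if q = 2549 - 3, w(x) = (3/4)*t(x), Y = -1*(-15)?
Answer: 4/11039 ≈ 0.00036235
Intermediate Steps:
t(L) = L*(4 + L) (t(L) = L*(L + 4) = L*(4 + L))
Y = 15
w(x) = 3*x*(4 + x)/4 (w(x) = (3/4)*(x*(4 + x)) = (3*(1/4))*(x*(4 + x)) = 3*(x*(4 + x))/4 = 3*x*(4 + x)/4)
q = 2546
1/(q + w(Y)) = 1/(2546 + (3/4)*15*(4 + 15)) = 1/(2546 + (3/4)*15*19) = 1/(2546 + 855/4) = 1/(11039/4) = 4/11039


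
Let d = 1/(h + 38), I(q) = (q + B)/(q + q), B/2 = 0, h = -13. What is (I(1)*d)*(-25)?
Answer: -½ ≈ -0.50000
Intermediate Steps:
B = 0 (B = 2*0 = 0)
I(q) = ½ (I(q) = (q + 0)/(q + q) = q/((2*q)) = q*(1/(2*q)) = ½)
d = 1/25 (d = 1/(-13 + 38) = 1/25 ≈ 0.040000)
(I(1)*d)*(-25) = ((½)*(1/25))*(-25) = (1/50)*(-25) = -½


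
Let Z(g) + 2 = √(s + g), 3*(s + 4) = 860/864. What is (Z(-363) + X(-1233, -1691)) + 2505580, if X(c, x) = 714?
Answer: 2506292 + 7*I*√9698/36 ≈ 2.5063e+6 + 19.149*I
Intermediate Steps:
s = -2377/648 (s = -4 + (860/864)/3 = -4 + (860*(1/864))/3 = -4 + (⅓)*(215/216) = -4 + 215/648 = -2377/648 ≈ -3.6682)
Z(g) = -2 + √(-2377/648 + g)
(Z(-363) + X(-1233, -1691)) + 2505580 = ((-2 + √(-4754 + 1296*(-363))/36) + 714) + 2505580 = ((-2 + √(-4754 - 470448)/36) + 714) + 2505580 = ((-2 + √(-475202)/36) + 714) + 2505580 = ((-2 + (7*I*√9698)/36) + 714) + 2505580 = ((-2 + 7*I*√9698/36) + 714) + 2505580 = (712 + 7*I*√9698/36) + 2505580 = 2506292 + 7*I*√9698/36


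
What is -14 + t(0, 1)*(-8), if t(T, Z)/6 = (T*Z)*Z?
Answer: -14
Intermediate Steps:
t(T, Z) = 6*T*Z² (t(T, Z) = 6*((T*Z)*Z) = 6*(T*Z²) = 6*T*Z²)
-14 + t(0, 1)*(-8) = -14 + (6*0*1²)*(-8) = -14 + (6*0*1)*(-8) = -14 + 0*(-8) = -14 + 0 = -14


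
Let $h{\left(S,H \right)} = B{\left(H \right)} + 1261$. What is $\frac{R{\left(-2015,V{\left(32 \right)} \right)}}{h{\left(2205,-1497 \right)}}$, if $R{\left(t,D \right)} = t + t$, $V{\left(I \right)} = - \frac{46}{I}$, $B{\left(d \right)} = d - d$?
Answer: $- \frac{310}{97} \approx -3.1959$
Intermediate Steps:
$B{\left(d \right)} = 0$
$h{\left(S,H \right)} = 1261$ ($h{\left(S,H \right)} = 0 + 1261 = 1261$)
$R{\left(t,D \right)} = 2 t$
$\frac{R{\left(-2015,V{\left(32 \right)} \right)}}{h{\left(2205,-1497 \right)}} = \frac{2 \left(-2015\right)}{1261} = \left(-4030\right) \frac{1}{1261} = - \frac{310}{97}$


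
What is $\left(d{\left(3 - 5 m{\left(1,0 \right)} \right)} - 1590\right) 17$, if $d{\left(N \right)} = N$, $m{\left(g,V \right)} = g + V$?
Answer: $-27064$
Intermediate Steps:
$m{\left(g,V \right)} = V + g$
$\left(d{\left(3 - 5 m{\left(1,0 \right)} \right)} - 1590\right) 17 = \left(\left(3 - 5 \left(0 + 1\right)\right) - 1590\right) 17 = \left(\left(3 - 5\right) - 1590\right) 17 = \left(-2 - 1590\right) 17 = \left(-1592\right) 17 = -27064$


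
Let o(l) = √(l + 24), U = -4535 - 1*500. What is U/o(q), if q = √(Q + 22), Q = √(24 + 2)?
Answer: -5035/√(24 + √(22 + √26)) ≈ -931.68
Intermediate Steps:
U = -5035 (U = -4535 - 500 = -5035)
Q = √26 ≈ 5.0990
q = √(22 + √26) (q = √(√26 + 22) = √(22 + √26) ≈ 5.2057)
o(l) = √(24 + l)
U/o(q) = -5035/√(24 + √(22 + √26))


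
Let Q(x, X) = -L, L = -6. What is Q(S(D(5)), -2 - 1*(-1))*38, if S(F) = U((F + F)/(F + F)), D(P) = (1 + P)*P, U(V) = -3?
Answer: 228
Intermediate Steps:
D(P) = P*(1 + P)
S(F) = -3
Q(x, X) = 6 (Q(x, X) = -1*(-6) = 6)
Q(S(D(5)), -2 - 1*(-1))*38 = 6*38 = 228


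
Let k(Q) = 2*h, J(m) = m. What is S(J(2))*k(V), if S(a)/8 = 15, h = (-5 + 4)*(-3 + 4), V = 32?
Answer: -240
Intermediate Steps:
h = -1 (h = -1*1 = -1)
k(Q) = -2 (k(Q) = 2*(-1) = -2)
S(a) = 120 (S(a) = 8*15 = 120)
S(J(2))*k(V) = 120*(-2) = -240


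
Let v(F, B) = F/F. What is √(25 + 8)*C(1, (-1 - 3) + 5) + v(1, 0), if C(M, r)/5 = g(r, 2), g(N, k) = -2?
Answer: 1 - 10*√33 ≈ -56.446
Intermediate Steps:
C(M, r) = -10 (C(M, r) = 5*(-2) = -10)
v(F, B) = 1
√(25 + 8)*C(1, (-1 - 3) + 5) + v(1, 0) = √(25 + 8)*(-10) + 1 = √33*(-10) + 1 = -10*√33 + 1 = 1 - 10*√33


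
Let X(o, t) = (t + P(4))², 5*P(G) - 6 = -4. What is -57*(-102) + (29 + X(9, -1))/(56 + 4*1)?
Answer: 4360867/750 ≈ 5814.5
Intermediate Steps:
P(G) = ⅖ (P(G) = 6/5 + (⅕)*(-4) = 6/5 - ⅘ = ⅖)
X(o, t) = (⅖ + t)² (X(o, t) = (t + ⅖)² = (⅖ + t)²)
-57*(-102) + (29 + X(9, -1))/(56 + 4*1) = -57*(-102) + (29 + (2 + 5*(-1))²/25)/(56 + 4*1) = 5814 + (29 + (2 - 5)²/25)/(56 + 4) = 5814 + (29 + (1/25)*(-3)²)/60 = 5814 + (29 + (1/25)*9)*(1/60) = 5814 + (29 + 9/25)*(1/60) = 5814 + (734/25)*(1/60) = 5814 + 367/750 = 4360867/750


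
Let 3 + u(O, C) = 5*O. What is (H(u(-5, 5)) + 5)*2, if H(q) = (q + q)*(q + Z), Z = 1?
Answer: 3034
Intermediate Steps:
u(O, C) = -3 + 5*O
H(q) = 2*q*(1 + q) (H(q) = (q + q)*(q + 1) = (2*q)*(1 + q) = 2*q*(1 + q))
(H(u(-5, 5)) + 5)*2 = (2*(-3 + 5*(-5))*(1 + (-3 + 5*(-5))) + 5)*2 = (2*(-3 - 25)*(1 + (-3 - 25)) + 5)*2 = (2*(-28)*(1 - 28) + 5)*2 = (2*(-28)*(-27) + 5)*2 = (1512 + 5)*2 = 1517*2 = 3034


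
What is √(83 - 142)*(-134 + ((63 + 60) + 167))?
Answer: 156*I*√59 ≈ 1198.3*I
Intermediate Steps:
√(83 - 142)*(-134 + ((63 + 60) + 167)) = √(-59)*(-134 + (123 + 167)) = (I*√59)*(-134 + 290) = (I*√59)*156 = 156*I*√59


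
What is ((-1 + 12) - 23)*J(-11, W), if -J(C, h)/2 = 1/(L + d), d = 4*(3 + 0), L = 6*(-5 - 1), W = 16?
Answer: -1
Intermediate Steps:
L = -36 (L = 6*(-6) = -36)
d = 12 (d = 4*3 = 12)
J(C, h) = 1/12 (J(C, h) = -2/(-36 + 12) = -2/(-24) = -2*(-1/24) = 1/12)
((-1 + 12) - 23)*J(-11, W) = ((-1 + 12) - 23)*(1/12) = (11 - 23)*(1/12) = -12*1/12 = -1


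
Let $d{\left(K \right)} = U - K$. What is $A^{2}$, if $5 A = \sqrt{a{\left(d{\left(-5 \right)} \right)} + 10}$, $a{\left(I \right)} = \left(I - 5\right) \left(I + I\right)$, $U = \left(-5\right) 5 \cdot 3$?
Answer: $\frac{2102}{5} \approx 420.4$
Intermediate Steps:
$U = -75$ ($U = \left(-25\right) 3 = -75$)
$d{\left(K \right)} = -75 - K$
$a{\left(I \right)} = 2 I \left(-5 + I\right)$ ($a{\left(I \right)} = \left(-5 + I\right) 2 I = 2 I \left(-5 + I\right)$)
$A = \frac{\sqrt{10510}}{5}$ ($A = \frac{\sqrt{2 \left(-75 - -5\right) \left(-5 - 70\right) + 10}}{5} = \frac{\sqrt{2 \left(-75 + 5\right) \left(-5 + \left(-75 + 5\right)\right) + 10}}{5} = \frac{\sqrt{2 \left(-70\right) \left(-5 - 70\right) + 10}}{5} = \frac{\sqrt{2 \left(-70\right) \left(-75\right) + 10}}{5} = \frac{\sqrt{10500 + 10}}{5} = \frac{\sqrt{10510}}{5} \approx 20.504$)
$A^{2} = \left(\frac{\sqrt{10510}}{5}\right)^{2} = \frac{2102}{5}$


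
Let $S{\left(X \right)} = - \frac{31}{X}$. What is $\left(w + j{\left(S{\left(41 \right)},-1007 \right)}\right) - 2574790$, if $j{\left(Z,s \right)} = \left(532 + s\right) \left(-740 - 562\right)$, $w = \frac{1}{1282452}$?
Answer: $- \frac{2508912145679}{1282452} \approx -1.9563 \cdot 10^{6}$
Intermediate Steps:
$w = \frac{1}{1282452} \approx 7.7976 \cdot 10^{-7}$
$j{\left(Z,s \right)} = -692664 - 1302 s$ ($j{\left(Z,s \right)} = \left(532 + s\right) \left(-1302\right) = -692664 - 1302 s$)
$\left(w + j{\left(S{\left(41 \right)},-1007 \right)}\right) - 2574790 = \left(\frac{1}{1282452} - -618450\right) - 2574790 = \left(\frac{1}{1282452} + \left(-692664 + 1311114\right)\right) - 2574790 = \left(\frac{1}{1282452} + 618450\right) - 2574790 = \frac{793132439401}{1282452} - 2574790 = - \frac{2508912145679}{1282452}$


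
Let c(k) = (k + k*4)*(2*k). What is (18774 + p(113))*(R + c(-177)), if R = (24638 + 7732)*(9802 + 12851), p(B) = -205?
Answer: 13622049422100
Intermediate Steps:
R = 733277610 (R = 32370*22653 = 733277610)
c(k) = 10*k² (c(k) = (k + 4*k)*(2*k) = (5*k)*(2*k) = 10*k²)
(18774 + p(113))*(R + c(-177)) = (18774 - 205)*(733277610 + 10*(-177)²) = 18569*(733277610 + 10*31329) = 18569*(733277610 + 313290) = 18569*733590900 = 13622049422100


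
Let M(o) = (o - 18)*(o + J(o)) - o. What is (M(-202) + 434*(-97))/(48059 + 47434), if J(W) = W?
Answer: 46984/95493 ≈ 0.49201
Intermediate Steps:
M(o) = -o + 2*o*(-18 + o) (M(o) = (o - 18)*(o + o) - o = (-18 + o)*(2*o) - o = 2*o*(-18 + o) - o = -o + 2*o*(-18 + o))
(M(-202) + 434*(-97))/(48059 + 47434) = (-202*(-37 + 2*(-202)) + 434*(-97))/(48059 + 47434) = (-202*(-37 - 404) - 42098)/95493 = (-202*(-441) - 42098)*(1/95493) = (89082 - 42098)*(1/95493) = 46984*(1/95493) = 46984/95493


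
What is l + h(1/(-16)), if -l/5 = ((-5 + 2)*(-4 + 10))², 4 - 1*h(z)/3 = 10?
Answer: -1638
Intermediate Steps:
h(z) = -18 (h(z) = 12 - 3*10 = 12 - 30 = -18)
l = -1620 (l = -5*(-5 + 2)²*(-4 + 10)² = -5*(-3*6)² = -5*(-18)² = -5*324 = -1620)
l + h(1/(-16)) = -1620 - 18 = -1638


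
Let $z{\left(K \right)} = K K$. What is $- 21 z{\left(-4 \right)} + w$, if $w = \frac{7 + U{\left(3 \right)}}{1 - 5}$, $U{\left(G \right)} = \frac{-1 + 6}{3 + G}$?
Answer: $- \frac{8111}{24} \approx -337.96$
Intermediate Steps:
$U{\left(G \right)} = \frac{5}{3 + G}$
$z{\left(K \right)} = K^{2}$
$w = - \frac{47}{24}$ ($w = \frac{7 + \frac{5}{3 + 3}}{1 - 5} = \frac{7 + \frac{5}{6}}{1 - 5} = \frac{7 + 5 \cdot \frac{1}{6}}{-4} = \left(7 + \frac{5}{6}\right) \left(- \frac{1}{4}\right) = \frac{47}{6} \left(- \frac{1}{4}\right) = - \frac{47}{24} \approx -1.9583$)
$- 21 z{\left(-4 \right)} + w = - 21 \left(-4\right)^{2} - \frac{47}{24} = \left(-21\right) 16 - \frac{47}{24} = -336 - \frac{47}{24} = - \frac{8111}{24}$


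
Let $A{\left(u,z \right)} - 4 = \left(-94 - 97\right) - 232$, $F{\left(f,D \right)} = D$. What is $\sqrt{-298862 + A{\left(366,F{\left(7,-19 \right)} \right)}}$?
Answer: $i \sqrt{299281} \approx 547.07 i$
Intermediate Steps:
$A{\left(u,z \right)} = -419$ ($A{\left(u,z \right)} = 4 - 423 = -419$)
$\sqrt{-298862 + A{\left(366,F{\left(7,-19 \right)} \right)}} = \sqrt{-298862 - 419} = \sqrt{-299281} = i \sqrt{299281}$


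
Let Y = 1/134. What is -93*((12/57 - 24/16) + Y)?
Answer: 151776/1273 ≈ 119.23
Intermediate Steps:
Y = 1/134 ≈ 0.0074627
-93*((12/57 - 24/16) + Y) = -93*((12/57 - 24/16) + 1/134) = -93*((12*(1/57) - 24*1/16) + 1/134) = -93*((4/19 - 3/2) + 1/134) = -93*(-49/38 + 1/134) = -93*(-1632/1273) = 151776/1273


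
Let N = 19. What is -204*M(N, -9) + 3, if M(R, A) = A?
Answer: 1839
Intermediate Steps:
-204*M(N, -9) + 3 = -204*(-9) + 3 = 1836 + 3 = 1839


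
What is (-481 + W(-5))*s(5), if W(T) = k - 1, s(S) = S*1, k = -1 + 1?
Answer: -2410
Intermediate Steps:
k = 0
s(S) = S
W(T) = -1 (W(T) = 0 - 1 = -1)
(-481 + W(-5))*s(5) = (-481 - 1)*5 = -482*5 = -2410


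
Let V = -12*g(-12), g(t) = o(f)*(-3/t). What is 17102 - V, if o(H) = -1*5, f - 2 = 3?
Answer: 17087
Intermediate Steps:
f = 5 (f = 2 + 3 = 5)
o(H) = -5
g(t) = 15/t (g(t) = -(-15)/t = 15/t)
V = 15 (V = -180/(-12) = -180*(-1)/12 = -12*(-5/4) = 15)
17102 - V = 17102 - 1*15 = 17102 - 15 = 17087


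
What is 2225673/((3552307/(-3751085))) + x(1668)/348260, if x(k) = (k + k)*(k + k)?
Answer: -66078971827125687/28116509905 ≈ -2.3502e+6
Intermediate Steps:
x(k) = 4*k**2 (x(k) = (2*k)*(2*k) = 4*k**2)
2225673/((3552307/(-3751085))) + x(1668)/348260 = 2225673/((3552307/(-3751085))) + (4*1668**2)/348260 = 2225673/((3552307*(-1/3751085))) + (4*2782224)*(1/348260) = 2225673/(-3552307/3751085) + 11128896*(1/348260) = 2225673*(-3751085/3552307) + 2782224/87065 = -8348688605205/3552307 + 2782224/87065 = -66078971827125687/28116509905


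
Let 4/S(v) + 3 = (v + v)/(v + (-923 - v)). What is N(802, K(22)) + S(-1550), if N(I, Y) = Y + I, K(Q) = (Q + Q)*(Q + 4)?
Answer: 647818/331 ≈ 1957.2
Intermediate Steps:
S(v) = 4/(-3 - 2*v/923) (S(v) = 4/(-3 + (v + v)/(v + (-923 - v))) = 4/(-3 + (2*v)/(-923)) = 4/(-3 + (2*v)*(-1/923)) = 4/(-3 - 2*v/923))
K(Q) = 2*Q*(4 + Q) (K(Q) = (2*Q)*(4 + Q) = 2*Q*(4 + Q))
N(I, Y) = I + Y
N(802, K(22)) + S(-1550) = (802 + 2*22*(4 + 22)) - 3692/(2769 + 2*(-1550)) = (802 + 2*22*26) - 3692/(2769 - 3100) = (802 + 1144) - 3692/(-331) = 1946 - 3692*(-1/331) = 1946 + 3692/331 = 647818/331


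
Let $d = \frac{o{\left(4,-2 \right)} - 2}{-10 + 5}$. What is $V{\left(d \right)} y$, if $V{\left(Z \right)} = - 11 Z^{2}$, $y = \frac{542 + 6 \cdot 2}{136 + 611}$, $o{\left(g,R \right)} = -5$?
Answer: $- \frac{298606}{18675} \approx -15.99$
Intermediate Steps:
$y = \frac{554}{747}$ ($y = \frac{542 + 12}{747} = 554 \cdot \frac{1}{747} = \frac{554}{747} \approx 0.74163$)
$d = \frac{7}{5}$ ($d = \frac{-5 - 2}{-10 + 5} = - \frac{7}{-5} = \left(-7\right) \left(- \frac{1}{5}\right) = \frac{7}{5} \approx 1.4$)
$V{\left(d \right)} y = - 11 \left(\frac{7}{5}\right)^{2} \cdot \frac{554}{747} = \left(-11\right) \frac{49}{25} \cdot \frac{554}{747} = \left(- \frac{539}{25}\right) \frac{554}{747} = - \frac{298606}{18675}$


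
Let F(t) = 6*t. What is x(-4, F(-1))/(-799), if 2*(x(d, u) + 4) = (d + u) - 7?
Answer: 25/1598 ≈ 0.015645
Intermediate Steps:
x(d, u) = -15/2 + d/2 + u/2 (x(d, u) = -4 + ((d + u) - 7)/2 = -4 + (-7 + d + u)/2 = -4 + (-7/2 + d/2 + u/2) = -15/2 + d/2 + u/2)
x(-4, F(-1))/(-799) = (-15/2 + (½)*(-4) + (6*(-1))/2)/(-799) = (-15/2 - 2 + (½)*(-6))*(-1/799) = (-15/2 - 2 - 3)*(-1/799) = -25/2*(-1/799) = 25/1598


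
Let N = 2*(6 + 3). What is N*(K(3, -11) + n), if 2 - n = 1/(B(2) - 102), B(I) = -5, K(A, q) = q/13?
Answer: 29124/1391 ≈ 20.937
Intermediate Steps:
K(A, q) = q/13 (K(A, q) = q*(1/13) = q/13)
n = 215/107 (n = 2 - 1/(-5 - 102) = 2 - 1/(-107) = 2 - 1*(-1/107) = 2 + 1/107 = 215/107 ≈ 2.0093)
N = 18 (N = 2*9 = 18)
N*(K(3, -11) + n) = 18*((1/13)*(-11) + 215/107) = 18*(-11/13 + 215/107) = 18*(1618/1391) = 29124/1391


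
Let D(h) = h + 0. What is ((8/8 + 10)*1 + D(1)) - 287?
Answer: -275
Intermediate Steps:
D(h) = h
((8/8 + 10)*1 + D(1)) - 287 = ((8/8 + 10)*1 + 1) - 287 = ((8*(⅛) + 10)*1 + 1) - 287 = ((1 + 10)*1 + 1) - 287 = (11*1 + 1) - 287 = (11 + 1) - 287 = 12 - 287 = -275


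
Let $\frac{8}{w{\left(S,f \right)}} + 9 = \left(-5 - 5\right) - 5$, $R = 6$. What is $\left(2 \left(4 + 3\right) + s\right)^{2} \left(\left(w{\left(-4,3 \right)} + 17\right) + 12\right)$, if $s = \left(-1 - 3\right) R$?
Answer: $\frac{8600}{3} \approx 2866.7$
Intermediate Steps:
$s = -24$ ($s = \left(-1 - 3\right) 6 = \left(-4\right) 6 = -24$)
$w{\left(S,f \right)} = - \frac{1}{3}$ ($w{\left(S,f \right)} = \frac{8}{-9 - 15} = \frac{8}{-24} = 8 \left(- \frac{1}{24}\right) = - \frac{1}{3}$)
$\left(2 \left(4 + 3\right) + s\right)^{2} \left(\left(w{\left(-4,3 \right)} + 17\right) + 12\right) = \left(2 \left(4 + 3\right) - 24\right)^{2} \left(\left(- \frac{1}{3} + 17\right) + 12\right) = \left(2 \cdot 7 - 24\right)^{2} \left(\frac{50}{3} + 12\right) = \left(14 - 24\right)^{2} \cdot \frac{86}{3} = \left(-10\right)^{2} \cdot \frac{86}{3} = 100 \cdot \frac{86}{3} = \frac{8600}{3}$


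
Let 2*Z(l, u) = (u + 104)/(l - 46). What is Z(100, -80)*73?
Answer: 146/9 ≈ 16.222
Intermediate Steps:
Z(l, u) = (104 + u)/(2*(-46 + l)) (Z(l, u) = ((u + 104)/(l - 46))/2 = ((104 + u)/(-46 + l))/2 = (104 + u)/(2*(-46 + l)))
Z(100, -80)*73 = ((104 - 80)/(2*(-46 + 100)))*73 = ((½)*24/54)*73 = ((½)*(1/54)*24)*73 = (2/9)*73 = 146/9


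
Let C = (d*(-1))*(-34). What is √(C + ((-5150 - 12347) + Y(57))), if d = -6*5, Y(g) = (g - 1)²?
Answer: 3*I*√1709 ≈ 124.02*I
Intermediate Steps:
Y(g) = (-1 + g)²
d = -30
C = -1020 (C = -30*(-1)*(-34) = 30*(-34) = -1020)
√(C + ((-5150 - 12347) + Y(57))) = √(-1020 + ((-5150 - 12347) + (-1 + 57)²)) = √(-1020 + (-17497 + 56²)) = √(-1020 + (-17497 + 3136)) = √(-1020 - 14361) = √(-15381) = 3*I*√1709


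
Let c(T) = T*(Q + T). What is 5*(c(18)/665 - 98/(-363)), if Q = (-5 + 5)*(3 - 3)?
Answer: 182782/48279 ≈ 3.7860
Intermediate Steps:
Q = 0 (Q = 0*0 = 0)
c(T) = T**2 (c(T) = T*(0 + T) = T*T = T**2)
5*(c(18)/665 - 98/(-363)) = 5*(18**2/665 - 98/(-363)) = 5*(324*(1/665) - 98*(-1/363)) = 5*(324/665 + 98/363) = 5*(182782/241395) = 182782/48279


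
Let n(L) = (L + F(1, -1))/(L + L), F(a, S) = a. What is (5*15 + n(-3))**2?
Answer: 51076/9 ≈ 5675.1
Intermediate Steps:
n(L) = (1 + L)/(2*L) (n(L) = (L + 1)/(L + L) = (1 + L)/((2*L)) = (1 + L)*(1/(2*L)) = (1 + L)/(2*L))
(5*15 + n(-3))**2 = (5*15 + (1/2)*(1 - 3)/(-3))**2 = (75 + (1/2)*(-1/3)*(-2))**2 = (75 + 1/3)**2 = (226/3)**2 = 51076/9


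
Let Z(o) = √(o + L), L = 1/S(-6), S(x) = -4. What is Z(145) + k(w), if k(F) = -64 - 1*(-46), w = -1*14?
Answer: -18 + √579/2 ≈ -5.9688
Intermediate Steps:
w = -14
L = -¼ (L = 1/(-4) = -¼ ≈ -0.25000)
k(F) = -18 (k(F) = -64 + 46 = -18)
Z(o) = √(-¼ + o) (Z(o) = √(o - ¼) = √(-¼ + o))
Z(145) + k(w) = √(-1 + 4*145)/2 - 18 = √(-1 + 580)/2 - 18 = √579/2 - 18 = -18 + √579/2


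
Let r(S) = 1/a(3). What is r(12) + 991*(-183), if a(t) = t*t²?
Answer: -4896530/27 ≈ -1.8135e+5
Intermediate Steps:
a(t) = t³
r(S) = 1/27 (r(S) = 1/(3³) = 1/27)
r(12) + 991*(-183) = 1/27 + 991*(-183) = 1/27 - 181353 = -4896530/27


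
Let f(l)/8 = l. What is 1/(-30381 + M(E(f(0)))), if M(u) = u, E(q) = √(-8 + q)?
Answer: -30381/923005169 - 2*I*√2/923005169 ≈ -3.2915e-5 - 3.0644e-9*I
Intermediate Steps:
f(l) = 8*l
1/(-30381 + M(E(f(0)))) = 1/(-30381 + √(-8 + 8*0)) = 1/(-30381 + √(-8 + 0)) = 1/(-30381 + √(-8)) = 1/(-30381 + 2*I*√2)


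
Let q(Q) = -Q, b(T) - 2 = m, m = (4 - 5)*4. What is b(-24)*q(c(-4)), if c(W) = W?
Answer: -8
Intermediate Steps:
m = -4 (m = -1*4 = -4)
b(T) = -2 (b(T) = 2 - 4 = -2)
b(-24)*q(c(-4)) = -(-2)*(-4) = -2*4 = -8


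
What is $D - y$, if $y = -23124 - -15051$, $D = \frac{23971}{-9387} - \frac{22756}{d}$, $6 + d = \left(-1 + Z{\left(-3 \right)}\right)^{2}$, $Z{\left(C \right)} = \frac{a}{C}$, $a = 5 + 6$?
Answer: $\frac{4417519306}{666477} \approx 6628.2$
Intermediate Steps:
$a = 11$
$Z{\left(C \right)} = \frac{11}{C}$
$d = \frac{142}{9}$ ($d = -6 + \left(-1 + \frac{11}{-3}\right)^{2} = -6 + \left(-1 + 11 \left(- \frac{1}{3}\right)\right)^{2} = -6 + \left(-1 - \frac{11}{3}\right)^{2} = -6 + \left(- \frac{14}{3}\right)^{2} = -6 + \frac{196}{9} = \frac{142}{9} \approx 15.778$)
$D = - \frac{962949515}{666477}$ ($D = \frac{23971}{-9387} - \frac{22756}{\frac{142}{9}} = 23971 \left(- \frac{1}{9387}\right) - \frac{102402}{71} = - \frac{23971}{9387} - \frac{102402}{71} = - \frac{962949515}{666477} \approx -1444.8$)
$y = -8073$ ($y = -23124 + 15051 = -8073$)
$D - y = - \frac{962949515}{666477} - -8073 = - \frac{962949515}{666477} + 8073 = \frac{4417519306}{666477}$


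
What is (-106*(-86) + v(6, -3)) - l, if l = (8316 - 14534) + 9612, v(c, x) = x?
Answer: 5719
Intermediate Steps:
l = 3394 (l = -6218 + 9612 = 3394)
(-106*(-86) + v(6, -3)) - l = (-106*(-86) - 3) - 1*3394 = (9116 - 3) - 3394 = 9113 - 3394 = 5719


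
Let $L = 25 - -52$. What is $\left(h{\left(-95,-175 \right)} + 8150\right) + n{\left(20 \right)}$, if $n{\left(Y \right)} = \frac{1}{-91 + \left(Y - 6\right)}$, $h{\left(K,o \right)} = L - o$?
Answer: $\frac{646953}{77} \approx 8402.0$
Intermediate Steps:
$L = 77$ ($L = 25 + 52 = 77$)
$h{\left(K,o \right)} = 77 - o$
$n{\left(Y \right)} = \frac{1}{-97 + Y}$ ($n{\left(Y \right)} = \frac{1}{-91 + \left(-6 + Y\right)} = \frac{1}{-97 + Y}$)
$\left(h{\left(-95,-175 \right)} + 8150\right) + n{\left(20 \right)} = \left(\left(77 - -175\right) + 8150\right) + \frac{1}{-97 + 20} = \left(\left(77 + 175\right) + 8150\right) + \frac{1}{-77} = \left(252 + 8150\right) - \frac{1}{77} = 8402 - \frac{1}{77} = \frac{646953}{77}$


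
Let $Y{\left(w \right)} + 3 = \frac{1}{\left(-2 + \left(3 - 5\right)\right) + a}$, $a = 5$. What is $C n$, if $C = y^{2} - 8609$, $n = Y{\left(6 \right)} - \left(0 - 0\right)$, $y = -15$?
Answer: $16768$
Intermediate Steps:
$Y{\left(w \right)} = -2$ ($Y{\left(w \right)} = -3 + \frac{1}{\left(-2 + \left(3 - 5\right)\right) + 5} = -3 + \frac{1}{\left(-2 - 2\right) + 5} = -3 + \frac{1}{-4 + 5} = -3 + 1^{-1} = -3 + 1 = -2$)
$n = -2$ ($n = -2 - \left(0 - 0\right) = -2 - \left(0 + 0\right) = -2 - 0 = -2 + 0 = -2$)
$C = -8384$ ($C = \left(-15\right)^{2} - 8609 = 225 - 8609 = -8384$)
$C n = \left(-8384\right) \left(-2\right) = 16768$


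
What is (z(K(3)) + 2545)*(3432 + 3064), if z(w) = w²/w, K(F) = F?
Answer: 16551808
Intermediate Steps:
z(w) = w
(z(K(3)) + 2545)*(3432 + 3064) = (3 + 2545)*(3432 + 3064) = 2548*6496 = 16551808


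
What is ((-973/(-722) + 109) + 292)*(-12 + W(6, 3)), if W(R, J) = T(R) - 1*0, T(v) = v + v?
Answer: 0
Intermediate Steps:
T(v) = 2*v
W(R, J) = 2*R (W(R, J) = 2*R - 1*0 = 2*R + 0 = 2*R)
((-973/(-722) + 109) + 292)*(-12 + W(6, 3)) = ((-973/(-722) + 109) + 292)*(-12 + 2*6) = ((-973*(-1/722) + 109) + 292)*(-12 + 12) = ((973/722 + 109) + 292)*0 = (79671/722 + 292)*0 = (290495/722)*0 = 0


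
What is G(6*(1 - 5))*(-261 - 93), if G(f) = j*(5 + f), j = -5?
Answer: -33630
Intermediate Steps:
G(f) = -25 - 5*f (G(f) = -5*(5 + f) = -25 - 5*f)
G(6*(1 - 5))*(-261 - 93) = (-25 - 30*(1 - 5))*(-261 - 93) = (-25 - 30*(-4))*(-354) = (-25 - 5*(-24))*(-354) = (-25 + 120)*(-354) = 95*(-354) = -33630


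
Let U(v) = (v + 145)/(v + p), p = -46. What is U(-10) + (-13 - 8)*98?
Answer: -115383/56 ≈ -2060.4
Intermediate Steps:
U(v) = (145 + v)/(-46 + v) (U(v) = (v + 145)/(v - 46) = (145 + v)/(-46 + v))
U(-10) + (-13 - 8)*98 = (145 - 10)/(-46 - 10) + (-13 - 8)*98 = 135/(-56) - 21*98 = -1/56*135 - 2058 = -135/56 - 2058 = -115383/56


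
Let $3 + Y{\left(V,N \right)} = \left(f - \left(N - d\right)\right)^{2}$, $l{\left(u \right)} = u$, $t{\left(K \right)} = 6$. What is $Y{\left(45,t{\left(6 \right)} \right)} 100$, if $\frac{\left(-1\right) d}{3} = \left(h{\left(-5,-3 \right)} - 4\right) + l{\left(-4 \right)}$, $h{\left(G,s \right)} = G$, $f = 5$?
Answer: $144100$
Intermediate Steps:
$d = 39$ ($d = - 3 \left(\left(-5 - 4\right) - 4\right) = - 3 \left(-9 - 4\right) = \left(-3\right) \left(-13\right) = 39$)
$Y{\left(V,N \right)} = -3 + \left(44 - N\right)^{2}$ ($Y{\left(V,N \right)} = -3 + \left(5 - \left(-39 + N\right)\right)^{2} = -3 + \left(44 - N\right)^{2}$)
$Y{\left(45,t{\left(6 \right)} \right)} 100 = \left(-3 + \left(-44 + 6\right)^{2}\right) 100 = \left(-3 + \left(-38\right)^{2}\right) 100 = \left(-3 + 1444\right) 100 = 1441 \cdot 100 = 144100$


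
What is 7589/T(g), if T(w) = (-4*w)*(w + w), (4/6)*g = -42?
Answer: -7589/31752 ≈ -0.23901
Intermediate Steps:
g = -63 (g = (3/2)*(-42) = -63)
T(w) = -8*w² (T(w) = (-4*w)*(2*w) = -8*w²)
7589/T(g) = 7589/((-8*(-63)²)) = 7589/((-8*3969)) = 7589/(-31752) = 7589*(-1/31752) = -7589/31752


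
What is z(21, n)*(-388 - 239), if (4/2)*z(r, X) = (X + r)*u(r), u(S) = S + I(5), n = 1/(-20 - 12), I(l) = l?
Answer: -5469321/32 ≈ -1.7092e+5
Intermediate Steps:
n = -1/32 (n = 1/(-32) = -1/32 ≈ -0.031250)
u(S) = 5 + S (u(S) = S + 5 = 5 + S)
z(r, X) = (5 + r)*(X + r)/2 (z(r, X) = ((X + r)*(5 + r))/2 = ((5 + r)*(X + r))/2 = (5 + r)*(X + r)/2)
z(21, n)*(-388 - 239) = ((5 + 21)*(-1/32 + 21)/2)*(-388 - 239) = ((½)*26*(671/32))*(-627) = (8723/32)*(-627) = -5469321/32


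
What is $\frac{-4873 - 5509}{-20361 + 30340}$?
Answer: $- \frac{10382}{9979} \approx -1.0404$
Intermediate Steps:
$\frac{-4873 - 5509}{-20361 + 30340} = - \frac{10382}{9979}$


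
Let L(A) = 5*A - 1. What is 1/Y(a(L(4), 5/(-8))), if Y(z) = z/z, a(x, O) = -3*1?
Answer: 1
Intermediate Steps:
L(A) = -1 + 5*A
a(x, O) = -3
Y(z) = 1
1/Y(a(L(4), 5/(-8))) = 1/1 = 1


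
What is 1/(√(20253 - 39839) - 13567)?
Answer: -13567/184083075 - I*√19586/184083075 ≈ -7.37e-5 - 7.6025e-7*I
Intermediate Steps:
1/(√(20253 - 39839) - 13567) = 1/(√(-19586) - 13567) = 1/(I*√19586 - 13567) = 1/(-13567 + I*√19586)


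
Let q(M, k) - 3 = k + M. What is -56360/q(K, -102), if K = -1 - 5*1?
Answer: 11272/21 ≈ 536.76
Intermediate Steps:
K = -6 (K = -1 - 5 = -6)
q(M, k) = 3 + M + k (q(M, k) = 3 + (k + M) = 3 + (M + k) = 3 + M + k)
-56360/q(K, -102) = -56360/(3 - 6 - 102) = -56360/(-105) = -56360*(-1/105) = 11272/21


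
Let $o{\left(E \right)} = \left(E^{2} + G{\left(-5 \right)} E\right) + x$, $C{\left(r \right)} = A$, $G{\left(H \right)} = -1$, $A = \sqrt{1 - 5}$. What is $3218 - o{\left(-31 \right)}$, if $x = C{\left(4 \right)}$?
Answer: $2226 - 2 i \approx 2226.0 - 2.0 i$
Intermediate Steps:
$A = 2 i$ ($A = \sqrt{-4} = 2 i \approx 2.0 i$)
$C{\left(r \right)} = 2 i$
$x = 2 i \approx 2.0 i$
$o{\left(E \right)} = E^{2} - E + 2 i$ ($o{\left(E \right)} = \left(E^{2} - E\right) + 2 i = E^{2} - E + 2 i$)
$3218 - o{\left(-31 \right)} = 3218 - \left(\left(-31\right)^{2} - -31 + 2 i\right) = 3218 - \left(961 + 31 + 2 i\right) = 3218 - \left(992 + 2 i\right) = 2226 - 2 i$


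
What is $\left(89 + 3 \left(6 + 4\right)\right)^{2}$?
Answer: $14161$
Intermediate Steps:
$\left(89 + 3 \left(6 + 4\right)\right)^{2} = \left(89 + 3 \cdot 10\right)^{2} = \left(89 + 30\right)^{2} = 119^{2} = 14161$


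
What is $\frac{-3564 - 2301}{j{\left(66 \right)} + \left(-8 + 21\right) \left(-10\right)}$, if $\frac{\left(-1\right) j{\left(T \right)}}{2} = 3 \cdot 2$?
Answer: $\frac{5865}{142} \approx 41.303$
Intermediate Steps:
$j{\left(T \right)} = -12$ ($j{\left(T \right)} = - 2 \cdot 3 \cdot 2 = \left(-2\right) 6 = -12$)
$\frac{-3564 - 2301}{j{\left(66 \right)} + \left(-8 + 21\right) \left(-10\right)} = \frac{-3564 - 2301}{-12 + \left(-8 + 21\right) \left(-10\right)} = - \frac{5865}{-12 + 13 \left(-10\right)} = - \frac{5865}{-12 - 130} = - \frac{5865}{-142} = \left(-5865\right) \left(- \frac{1}{142}\right) = \frac{5865}{142}$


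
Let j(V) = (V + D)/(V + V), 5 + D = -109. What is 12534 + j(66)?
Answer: 137870/11 ≈ 12534.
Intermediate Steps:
D = -114 (D = -5 - 109 = -114)
j(V) = (-114 + V)/(2*V) (j(V) = (V - 114)/(V + V) = (-114 + V)/((2*V)) = (-114 + V)*(1/(2*V)) = (-114 + V)/(2*V))
12534 + j(66) = 12534 + (1/2)*(-114 + 66)/66 = 12534 + (1/2)*(1/66)*(-48) = 12534 - 4/11 = 137870/11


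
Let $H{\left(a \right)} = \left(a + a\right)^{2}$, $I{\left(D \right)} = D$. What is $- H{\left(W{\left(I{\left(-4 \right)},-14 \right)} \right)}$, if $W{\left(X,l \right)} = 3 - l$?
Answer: $-1156$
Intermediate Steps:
$H{\left(a \right)} = 4 a^{2}$ ($H{\left(a \right)} = \left(2 a\right)^{2} = 4 a^{2}$)
$- H{\left(W{\left(I{\left(-4 \right)},-14 \right)} \right)} = - 4 \left(3 - -14\right)^{2} = - 4 \left(3 + 14\right)^{2} = - 4 \cdot 17^{2} = - 4 \cdot 289 = \left(-1\right) 1156 = -1156$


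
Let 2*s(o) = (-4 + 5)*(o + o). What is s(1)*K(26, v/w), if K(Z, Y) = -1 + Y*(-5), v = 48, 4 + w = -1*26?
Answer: 7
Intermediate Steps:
w = -30 (w = -4 - 1*26 = -4 - 26 = -30)
s(o) = o (s(o) = ((-4 + 5)*(o + o))/2 = (1*(2*o))/2 = (2*o)/2 = o)
K(Z, Y) = -1 - 5*Y
s(1)*K(26, v/w) = 1*(-1 - 240/(-30)) = 1*(-1 - 240*(-1)/30) = 1*(-1 - 5*(-8/5)) = 1*(-1 + 8) = 1*7 = 7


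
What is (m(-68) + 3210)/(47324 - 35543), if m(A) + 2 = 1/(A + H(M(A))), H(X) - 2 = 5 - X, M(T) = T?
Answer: 1321/4851 ≈ 0.27232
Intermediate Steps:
H(X) = 7 - X (H(X) = 2 + (5 - X) = 7 - X)
m(A) = -13/7 (m(A) = -2 + 1/(A + (7 - A)) = -2 + 1/7 = -2 + ⅐ = -13/7)
(m(-68) + 3210)/(47324 - 35543) = (-13/7 + 3210)/(47324 - 35543) = (22457/7)/11781 = (22457/7)*(1/11781) = 1321/4851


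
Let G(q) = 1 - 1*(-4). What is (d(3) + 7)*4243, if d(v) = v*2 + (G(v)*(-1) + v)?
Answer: 46673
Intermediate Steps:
G(q) = 5 (G(q) = 1 + 4 = 5)
d(v) = -5 + 3*v (d(v) = v*2 + (5*(-1) + v) = 2*v + (-5 + v) = -5 + 3*v)
(d(3) + 7)*4243 = ((-5 + 3*3) + 7)*4243 = ((-5 + 9) + 7)*4243 = (4 + 7)*4243 = 11*4243 = 46673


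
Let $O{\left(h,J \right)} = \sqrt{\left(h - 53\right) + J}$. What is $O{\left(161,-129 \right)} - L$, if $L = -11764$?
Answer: $11764 + i \sqrt{21} \approx 11764.0 + 4.5826 i$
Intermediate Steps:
$O{\left(h,J \right)} = \sqrt{-53 + J + h}$ ($O{\left(h,J \right)} = \sqrt{\left(-53 + h\right) + J} = \sqrt{-53 + J + h}$)
$O{\left(161,-129 \right)} - L = \sqrt{-53 - 129 + 161} - -11764 = \sqrt{-21} + 11764 = i \sqrt{21} + 11764 = 11764 + i \sqrt{21}$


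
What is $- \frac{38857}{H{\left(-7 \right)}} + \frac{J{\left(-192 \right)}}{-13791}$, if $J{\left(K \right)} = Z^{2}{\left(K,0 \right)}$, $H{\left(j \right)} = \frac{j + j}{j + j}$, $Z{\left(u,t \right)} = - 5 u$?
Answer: $- \frac{178932829}{4597} \approx -38924.0$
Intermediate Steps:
$H{\left(j \right)} = 1$ ($H{\left(j \right)} = \frac{2 j}{2 j} = 2 j \frac{1}{2 j} = 1$)
$J{\left(K \right)} = 25 K^{2}$ ($J{\left(K \right)} = \left(- 5 K\right)^{2} = 25 K^{2}$)
$- \frac{38857}{H{\left(-7 \right)}} + \frac{J{\left(-192 \right)}}{-13791} = - \frac{38857}{1} + \frac{25 \left(-192\right)^{2}}{-13791} = \left(-38857\right) 1 + 25 \cdot 36864 \left(- \frac{1}{13791}\right) = -38857 + 921600 \left(- \frac{1}{13791}\right) = -38857 - \frac{307200}{4597} = - \frac{178932829}{4597}$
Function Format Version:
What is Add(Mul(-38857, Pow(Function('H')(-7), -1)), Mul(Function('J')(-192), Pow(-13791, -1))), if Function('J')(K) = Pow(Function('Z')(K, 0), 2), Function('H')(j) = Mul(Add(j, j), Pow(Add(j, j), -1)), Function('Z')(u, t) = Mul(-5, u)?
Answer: Rational(-178932829, 4597) ≈ -38924.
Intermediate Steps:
Function('H')(j) = 1 (Function('H')(j) = Mul(Mul(2, j), Pow(Mul(2, j), -1)) = Mul(Mul(2, j), Mul(Rational(1, 2), Pow(j, -1))) = 1)
Function('J')(K) = Mul(25, Pow(K, 2)) (Function('J')(K) = Pow(Mul(-5, K), 2) = Mul(25, Pow(K, 2)))
Add(Mul(-38857, Pow(Function('H')(-7), -1)), Mul(Function('J')(-192), Pow(-13791, -1))) = Add(Mul(-38857, Pow(1, -1)), Mul(Mul(25, Pow(-192, 2)), Pow(-13791, -1))) = Add(Mul(-38857, 1), Mul(Mul(25, 36864), Rational(-1, 13791))) = Add(-38857, Mul(921600, Rational(-1, 13791))) = Add(-38857, Rational(-307200, 4597)) = Rational(-178932829, 4597)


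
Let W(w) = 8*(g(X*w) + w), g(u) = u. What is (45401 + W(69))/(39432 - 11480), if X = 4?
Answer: 48161/27952 ≈ 1.7230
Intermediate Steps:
W(w) = 40*w (W(w) = 8*(4*w + w) = 8*(5*w) = 40*w)
(45401 + W(69))/(39432 - 11480) = (45401 + 40*69)/(39432 - 11480) = (45401 + 2760)/27952 = 48161*(1/27952) = 48161/27952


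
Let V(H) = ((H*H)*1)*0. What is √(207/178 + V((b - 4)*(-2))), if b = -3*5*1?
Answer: 3*√4094/178 ≈ 1.0784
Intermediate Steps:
b = -15 (b = -15*1 = -15)
V(H) = 0 (V(H) = (H²*1)*0 = H²*0 = 0)
√(207/178 + V((b - 4)*(-2))) = √(207/178 + 0) = √(207/178) = 3*√4094/178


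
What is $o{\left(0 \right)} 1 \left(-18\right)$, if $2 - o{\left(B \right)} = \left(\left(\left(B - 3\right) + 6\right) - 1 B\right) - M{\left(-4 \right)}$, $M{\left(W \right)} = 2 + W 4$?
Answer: $270$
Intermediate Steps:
$M{\left(W \right)} = 2 + 4 W$
$o{\left(B \right)} = -15$ ($o{\left(B \right)} = 2 - \left(\left(\left(\left(B - 3\right) + 6\right) - 1 B\right) - \left(2 + 4 \left(-4\right)\right)\right) = 2 - \left(\left(\left(\left(-3 + B\right) + 6\right) - B\right) - \left(2 - 16\right)\right) = 2 - \left(\left(\left(3 + B\right) - B\right) - -14\right) = 2 - \left(3 + 14\right) = 2 - 17 = -15$)
$o{\left(0 \right)} 1 \left(-18\right) = \left(-15\right) 1 \left(-18\right) = \left(-15\right) \left(-18\right) = 270$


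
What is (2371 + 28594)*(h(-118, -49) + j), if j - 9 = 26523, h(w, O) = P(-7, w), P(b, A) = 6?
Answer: 821749170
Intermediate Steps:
h(w, O) = 6
j = 26532 (j = 9 + 26523 = 26532)
(2371 + 28594)*(h(-118, -49) + j) = (2371 + 28594)*(6 + 26532) = 30965*26538 = 821749170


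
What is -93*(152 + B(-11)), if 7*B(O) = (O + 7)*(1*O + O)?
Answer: -107136/7 ≈ -15305.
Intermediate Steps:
B(O) = 2*O*(7 + O)/7 (B(O) = ((O + 7)*(1*O + O))/7 = ((7 + O)*(O + O))/7 = ((7 + O)*(2*O))/7 = (2*O*(7 + O))/7 = 2*O*(7 + O)/7)
-93*(152 + B(-11)) = -93*(152 + (2/7)*(-11)*(7 - 11)) = -93*(152 + (2/7)*(-11)*(-4)) = -93*(152 + 88/7) = -93*1152/7 = -107136/7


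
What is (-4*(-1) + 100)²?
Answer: 10816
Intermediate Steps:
(-4*(-1) + 100)² = (4 + 100)² = 104² = 10816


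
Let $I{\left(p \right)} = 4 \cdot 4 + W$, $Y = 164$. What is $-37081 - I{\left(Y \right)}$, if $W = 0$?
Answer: $-37097$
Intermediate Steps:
$I{\left(p \right)} = 16$ ($I{\left(p \right)} = 4 \cdot 4 + 0 = 16 + 0 = 16$)
$-37081 - I{\left(Y \right)} = -37081 - 16 = -37097$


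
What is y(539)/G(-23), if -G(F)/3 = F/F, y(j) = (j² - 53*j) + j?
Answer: -262493/3 ≈ -87498.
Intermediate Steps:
y(j) = j² - 52*j
G(F) = -3 (G(F) = -3*F/F = -3*1 = -3)
y(539)/G(-23) = (539*(-52 + 539))/(-3) = (539*487)*(-⅓) = 262493*(-⅓) = -262493/3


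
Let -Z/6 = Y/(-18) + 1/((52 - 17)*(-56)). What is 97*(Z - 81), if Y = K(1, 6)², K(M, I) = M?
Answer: -23003647/2940 ≈ -7824.4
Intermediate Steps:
Y = 1 (Y = 1² = 1)
Z = 989/2940 (Z = -6*(1/(-18) + 1/((52 - 17)*(-56))) = -6*(1*(-1/18) - 1/56/35) = -6*(-1/18 + (1/35)*(-1/56)) = -6*(-1/18 - 1/1960) = -6*(-989/17640) = 989/2940 ≈ 0.33639)
97*(Z - 81) = 97*(989/2940 - 81) = 97*(-237151/2940) = -23003647/2940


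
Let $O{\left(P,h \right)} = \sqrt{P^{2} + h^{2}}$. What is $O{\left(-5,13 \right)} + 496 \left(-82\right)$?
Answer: $-40672 + \sqrt{194} \approx -40658.0$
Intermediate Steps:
$O{\left(-5,13 \right)} + 496 \left(-82\right) = \sqrt{\left(-5\right)^{2} + 13^{2}} + 496 \left(-82\right) = \sqrt{25 + 169} - 40672 = \sqrt{194} - 40672 = -40672 + \sqrt{194}$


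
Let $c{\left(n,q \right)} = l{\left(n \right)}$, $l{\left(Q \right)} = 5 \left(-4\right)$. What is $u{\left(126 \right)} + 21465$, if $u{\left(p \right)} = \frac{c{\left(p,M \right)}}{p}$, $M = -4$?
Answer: $\frac{1352285}{63} \approx 21465.0$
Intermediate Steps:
$l{\left(Q \right)} = -20$
$c{\left(n,q \right)} = -20$
$u{\left(p \right)} = - \frac{20}{p}$
$u{\left(126 \right)} + 21465 = - \frac{20}{126} + 21465 = \left(-20\right) \frac{1}{126} + 21465 = - \frac{10}{63} + 21465 = \frac{1352285}{63}$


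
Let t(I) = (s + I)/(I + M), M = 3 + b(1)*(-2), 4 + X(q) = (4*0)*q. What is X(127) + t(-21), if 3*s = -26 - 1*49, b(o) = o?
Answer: -17/10 ≈ -1.7000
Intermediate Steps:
s = -25 (s = (-26 - 1*49)/3 = (-26 - 49)/3 = (⅓)*(-75) = -25)
X(q) = -4 (X(q) = -4 + (4*0)*q = -4 + 0*q = -4 + 0 = -4)
M = 1 (M = 3 + 1*(-2) = 3 - 2 = 1)
t(I) = (-25 + I)/(1 + I) (t(I) = (-25 + I)/(I + 1) = (-25 + I)/(1 + I))
X(127) + t(-21) = -4 + (-25 - 21)/(1 - 21) = -4 - 46/(-20) = -4 - 1/20*(-46) = -4 + 23/10 = -17/10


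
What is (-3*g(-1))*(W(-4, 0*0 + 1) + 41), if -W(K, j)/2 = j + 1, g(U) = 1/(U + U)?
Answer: 111/2 ≈ 55.500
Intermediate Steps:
g(U) = 1/(2*U)
W(K, j) = -2 - 2*j (W(K, j) = -2*(j + 1) = -2*(1 + j) = -2 - 2*j)
(-3*g(-1))*(W(-4, 0*0 + 1) + 41) = (-3/(2*(-1)))*((-2 - 2*(0*0 + 1)) + 41) = (-3*(-1)/2)*((-2 - 2*(0 + 1)) + 41) = (-3*(-1/2))*((-2 - 2*1) + 41) = 3*((-2 - 2) + 41)/2 = 3*(-4 + 41)/2 = (3/2)*37 = 111/2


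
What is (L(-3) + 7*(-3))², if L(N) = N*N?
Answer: 144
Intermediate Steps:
L(N) = N²
(L(-3) + 7*(-3))² = ((-3)² + 7*(-3))² = (9 - 21)² = (-12)² = 144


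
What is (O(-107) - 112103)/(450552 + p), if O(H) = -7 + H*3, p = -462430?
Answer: 112431/11878 ≈ 9.4655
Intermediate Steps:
O(H) = -7 + 3*H
(O(-107) - 112103)/(450552 + p) = ((-7 + 3*(-107)) - 112103)/(450552 - 462430) = ((-7 - 321) - 112103)/(-11878) = (-328 - 112103)*(-1/11878) = -112431*(-1/11878) = 112431/11878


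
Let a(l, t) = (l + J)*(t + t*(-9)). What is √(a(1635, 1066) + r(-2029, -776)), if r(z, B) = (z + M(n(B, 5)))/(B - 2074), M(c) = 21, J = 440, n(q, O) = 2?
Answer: 2*I*√359331263193/285 ≈ 4206.6*I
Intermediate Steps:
r(z, B) = (21 + z)/(-2074 + B) (r(z, B) = (z + 21)/(B - 2074) = (21 + z)/(-2074 + B))
a(l, t) = -8*t*(440 + l) (a(l, t) = (l + 440)*(t + t*(-9)) = (440 + l)*(t - 9*t) = (440 + l)*(-8*t) = -8*t*(440 + l))
√(a(1635, 1066) + r(-2029, -776)) = √(-8*1066*(440 + 1635) + (21 - 2029)/(-2074 - 776)) = √(-8*1066*2075 - 2008/(-2850)) = √(-17695600 - 1/2850*(-2008)) = √(-17695600 + 1004/1425) = √(-25216228996/1425) = 2*I*√359331263193/285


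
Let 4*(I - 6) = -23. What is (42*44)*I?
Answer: 462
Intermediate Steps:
I = ¼ (I = 6 + (¼)*(-23) = 6 - 23/4 = ¼ ≈ 0.25000)
(42*44)*I = (42*44)*(¼) = 1848*(¼) = 462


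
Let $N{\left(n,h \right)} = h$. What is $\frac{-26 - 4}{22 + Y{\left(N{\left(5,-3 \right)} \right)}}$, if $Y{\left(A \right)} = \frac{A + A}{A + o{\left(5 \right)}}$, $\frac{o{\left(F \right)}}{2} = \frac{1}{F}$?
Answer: $- \frac{195}{158} \approx -1.2342$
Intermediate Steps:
$o{\left(F \right)} = \frac{2}{F}$
$Y{\left(A \right)} = \frac{2 A}{\frac{2}{5} + A}$ ($Y{\left(A \right)} = \frac{A + A}{A + \frac{2}{5}} = \frac{2 A}{A + 2 \cdot \frac{1}{5}} = \frac{2 A}{A + \frac{2}{5}} = \frac{2 A}{\frac{2}{5} + A}$)
$\frac{-26 - 4}{22 + Y{\left(N{\left(5,-3 \right)} \right)}} = \frac{-26 - 4}{22 + 10 \left(-3\right) \frac{1}{2 + 5 \left(-3\right)}} = \frac{1}{22 + 10 \left(-3\right) \frac{1}{2 - 15}} \left(-30\right) = \frac{1}{22 + 10 \left(-3\right) \frac{1}{-13}} \left(-30\right) = \frac{1}{22 + 10 \left(-3\right) \left(- \frac{1}{13}\right)} \left(-30\right) = \frac{1}{22 + \frac{30}{13}} \left(-30\right) = \frac{1}{\frac{316}{13}} \left(-30\right) = \frac{13}{316} \left(-30\right) = - \frac{195}{158}$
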